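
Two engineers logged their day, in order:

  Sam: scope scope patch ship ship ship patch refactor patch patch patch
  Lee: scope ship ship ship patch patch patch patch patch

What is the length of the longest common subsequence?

8

One common subsequence of length 8: scope at Sam[2]=Lee[1] → ship at Sam[4]=Lee[2] → ship at Sam[5]=Lee[3] → ship at Sam[6]=Lee[4] → patch at Sam[7]=Lee[6] → patch at Sam[9]=Lee[7] → patch at Sam[10]=Lee[8] → patch at Sam[11]=Lee[9]. Since dp[11][9] = 8, nothing longer is possible.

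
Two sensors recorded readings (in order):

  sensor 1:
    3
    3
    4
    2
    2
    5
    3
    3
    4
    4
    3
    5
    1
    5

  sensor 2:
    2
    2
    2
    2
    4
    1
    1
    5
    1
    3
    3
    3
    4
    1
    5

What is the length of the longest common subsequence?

8

Taking 2 at sensor 1[4]=sensor 2[3], 2 at sensor 1[5]=sensor 2[4], 5 at sensor 1[6]=sensor 2[8], 3 at sensor 1[7]=sensor 2[11], 3 at sensor 1[8]=sensor 2[12], 4 at sensor 1[10]=sensor 2[13], 1 at sensor 1[13]=sensor 2[14], 5 at sensor 1[14]=sensor 2[15] gives a common subsequence of length 8. Since dp[14][15] = 8, nothing longer is possible.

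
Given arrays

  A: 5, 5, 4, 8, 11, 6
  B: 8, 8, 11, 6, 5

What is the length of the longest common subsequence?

3

Let dp[i][j] be the LCS length of the first i values of A and the first j values of B. dp[i][j] = dp[i-1][j-1]+1 when the i-th and j-th values match, else max(dp[i-1][j], dp[i][j-1]).
    ·  8  8 11  6  5
 ·  0  0  0  0  0  0
 5  0  0  0  0  0  1
 5  0  0  0  0  0  1
 4  0  0  0  0  0  1
 8  0  1  1  1  1  1
11  0  1  1  2  2  2
 6  0  1  1  2  3  3
dp[6][5] = 3. One LCS (by backtracking along matches): 8, 11, 6.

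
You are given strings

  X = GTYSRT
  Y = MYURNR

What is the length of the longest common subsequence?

Let dp[i][j] be the LCS length of the first i characters of X and the first j characters of Y. dp[i][j] = dp[i-1][j-1]+1 when the i-th and j-th characters match, else max(dp[i-1][j], dp[i][j-1]).
    ·  M  Y  U  R  N  R
 ·  0  0  0  0  0  0  0
 G  0  0  0  0  0  0  0
 T  0  0  0  0  0  0  0
 Y  0  0  1  1  1  1  1
 S  0  0  1  1  1  1  1
 R  0  0  1  1  2  2  2
 T  0  0  1  1  2  2  2
dp[6][6] = 2. One LCS (by backtracking along matches): YR.

2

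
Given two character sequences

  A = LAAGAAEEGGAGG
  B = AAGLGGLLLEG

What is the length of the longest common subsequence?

6

Let dp[i][j] be the LCS length of the first i characters of A and the first j characters of B. dp[i][j] = dp[i-1][j-1]+1 when the i-th and j-th characters match, else max(dp[i-1][j], dp[i][j-1]).
    ·  A  A  G  L  G  G  L  L  L  E  G
 ·  0  0  0  0  0  0  0  0  0  0  0  0
 L  0  0  0  0  1  1  1  1  1  1  1  1
 A  0  1  1  1  1  1  1  1  1  1  1  1
 A  0  1  2  2  2  2  2  2  2  2  2  2
 G  0  1  2  3  3  3  3  3  3  3  3  3
 A  0  1  2  3  3  3  3  3  3  3  3  3
 A  0  1  2  3  3  3  3  3  3  3  3  3
 E  0  1  2  3  3  3  3  3  3  3  4  4
 E  0  1  2  3  3  3  3  3  3  3  4  4
 G  0  1  2  3  3  4  4  4  4  4  4  5
 G  0  1  2  3  3  4  5  5  5  5  5  5
 A  0  1  2  3  3  4  5  5  5  5  5  5
 G  0  1  2  3  3  4  5  5  5  5  5  6
 G  0  1  2  3  3  4  5  5  5  5  5  6
dp[13][11] = 6. One LCS (by backtracking along matches): AAGGGG.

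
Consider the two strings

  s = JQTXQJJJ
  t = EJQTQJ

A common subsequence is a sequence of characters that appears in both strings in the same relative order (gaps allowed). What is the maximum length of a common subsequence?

5

Let dp[i][j] be the LCS length of the first i characters of s and the first j characters of t. dp[i][j] = dp[i-1][j-1]+1 when the i-th and j-th characters match, else max(dp[i-1][j], dp[i][j-1]).
    ·  E  J  Q  T  Q  J
 ·  0  0  0  0  0  0  0
 J  0  0  1  1  1  1  1
 Q  0  0  1  2  2  2  2
 T  0  0  1  2  3  3  3
 X  0  0  1  2  3  3  3
 Q  0  0  1  2  3  4  4
 J  0  0  1  2  3  4  5
 J  0  0  1  2  3  4  5
 J  0  0  1  2  3  4  5
dp[8][6] = 5. One LCS (by backtracking along matches): JQTQJ.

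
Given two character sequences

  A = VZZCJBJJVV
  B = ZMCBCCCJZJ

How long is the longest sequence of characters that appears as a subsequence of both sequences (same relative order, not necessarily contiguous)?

Let dp[i][j] be the LCS length of the first i characters of A and the first j characters of B. dp[i][j] = dp[i-1][j-1]+1 when the i-th and j-th characters match, else max(dp[i-1][j], dp[i][j-1]).
    ·  Z  M  C  B  C  C  C  J  Z  J
 ·  0  0  0  0  0  0  0  0  0  0  0
 V  0  0  0  0  0  0  0  0  0  0  0
 Z  0  1  1  1  1  1  1  1  1  1  1
 Z  0  1  1  1  1  1  1  1  1  2  2
 C  0  1  1  2  2  2  2  2  2  2  2
 J  0  1  1  2  2  2  2  2  3  3  3
 B  0  1  1  2  3  3  3  3  3  3  3
 J  0  1  1  2  3  3  3  3  4  4  4
 J  0  1  1  2  3  3  3  3  4  4  5
 V  0  1  1  2  3  3  3  3  4  4  5
 V  0  1  1  2  3  3  3  3  4  4  5
dp[10][10] = 5. One LCS (by backtracking along matches): ZCBJJ.

5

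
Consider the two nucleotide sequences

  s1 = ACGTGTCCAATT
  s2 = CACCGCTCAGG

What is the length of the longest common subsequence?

Let dp[i][j] be the LCS length of the first i bases of s1 and the first j bases of s2. dp[i][j] = dp[i-1][j-1]+1 when the i-th and j-th bases match, else max(dp[i-1][j], dp[i][j-1]).
    ·  C  A  C  C  G  C  T  C  A  G  G
 ·  0  0  0  0  0  0  0  0  0  0  0  0
 A  0  0  1  1  1  1  1  1  1  1  1  1
 C  0  1  1  2  2  2  2  2  2  2  2  2
 G  0  1  1  2  2  3  3  3  3  3  3  3
 T  0  1  1  2  2  3  3  4  4  4  4  4
 G  0  1  1  2  2  3  3  4  4  4  5  5
 T  0  1  1  2  2  3  3  4  4  4  5  5
 C  0  1  1  2  3  3  4  4  5  5  5  5
 C  0  1  1  2  3  3  4  4  5  5  5  5
 A  0  1  2  2  3  3  4  4  5  6  6  6
 A  0  1  2  2  3  3  4  4  5  6  6  6
 T  0  1  2  2  3  3  4  5  5  6  6  6
 T  0  1  2  2  3  3  4  5  5  6  6  6
dp[12][11] = 6. One LCS (by backtracking along matches): ACGTCA.

6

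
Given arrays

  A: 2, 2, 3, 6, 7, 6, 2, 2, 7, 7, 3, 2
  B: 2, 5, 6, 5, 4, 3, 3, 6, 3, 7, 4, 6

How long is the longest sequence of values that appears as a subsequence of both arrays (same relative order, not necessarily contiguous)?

Let dp[i][j] be the LCS length of the first i values of A and the first j values of B. dp[i][j] = dp[i-1][j-1]+1 when the i-th and j-th values match, else max(dp[i-1][j], dp[i][j-1]).
    ·  2  5  6  5  4  3  3  6  3  7  4  6
 ·  0  0  0  0  0  0  0  0  0  0  0  0  0
 2  0  1  1  1  1  1  1  1  1  1  1  1  1
 2  0  1  1  1  1  1  1  1  1  1  1  1  1
 3  0  1  1  1  1  1  2  2  2  2  2  2  2
 6  0  1  1  2  2  2  2  2  3  3  3  3  3
 7  0  1  1  2  2  2  2  2  3  3  4  4  4
 6  0  1  1  2  2  2  2  2  3  3  4  4  5
 2  0  1  1  2  2  2  2  2  3  3  4  4  5
 2  0  1  1  2  2  2  2  2  3  3  4  4  5
 7  0  1  1  2  2  2  2  2  3  3  4  4  5
 7  0  1  1  2  2  2  2  2  3  3  4  4  5
 3  0  1  1  2  2  2  3  3  3  4  4  4  5
 2  0  1  1  2  2  2  3  3  3  4  4  4  5
dp[12][12] = 5. One LCS (by backtracking along matches): 2, 3, 6, 7, 6.

5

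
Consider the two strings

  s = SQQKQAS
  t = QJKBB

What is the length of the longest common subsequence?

Let dp[i][j] be the LCS length of the first i characters of s and the first j characters of t. dp[i][j] = dp[i-1][j-1]+1 when the i-th and j-th characters match, else max(dp[i-1][j], dp[i][j-1]).
    ·  Q  J  K  B  B
 ·  0  0  0  0  0  0
 S  0  0  0  0  0  0
 Q  0  1  1  1  1  1
 Q  0  1  1  1  1  1
 K  0  1  1  2  2  2
 Q  0  1  1  2  2  2
 A  0  1  1  2  2  2
 S  0  1  1  2  2  2
dp[7][5] = 2. One LCS (by backtracking along matches): QK.

2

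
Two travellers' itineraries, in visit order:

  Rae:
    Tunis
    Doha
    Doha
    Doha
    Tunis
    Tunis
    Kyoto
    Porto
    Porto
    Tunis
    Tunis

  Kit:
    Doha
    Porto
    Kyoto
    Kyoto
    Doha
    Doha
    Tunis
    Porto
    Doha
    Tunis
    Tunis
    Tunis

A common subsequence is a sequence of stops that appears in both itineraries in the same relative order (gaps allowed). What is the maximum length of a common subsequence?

Taking Doha at Rae[2]=Kit[1], Doha at Rae[3]=Kit[5], Doha at Rae[4]=Kit[6], Tunis at Rae[5]=Kit[7], Tunis at Rae[6]=Kit[10], Tunis at Rae[10]=Kit[11], Tunis at Rae[11]=Kit[12] gives a common subsequence of length 7. Since dp[11][12] = 7, nothing longer is possible.

7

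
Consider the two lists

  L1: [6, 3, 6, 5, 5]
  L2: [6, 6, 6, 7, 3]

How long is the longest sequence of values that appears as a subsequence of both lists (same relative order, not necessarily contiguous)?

Let dp[i][j] be the LCS length of the first i values of L1 and the first j values of L2. dp[i][j] = dp[i-1][j-1]+1 when the i-th and j-th values match, else max(dp[i-1][j], dp[i][j-1]).
    ·  6  6  6  7  3
 ·  0  0  0  0  0  0
 6  0  1  1  1  1  1
 3  0  1  1  1  1  2
 6  0  1  2  2  2  2
 5  0  1  2  2  2  2
 5  0  1  2  2  2  2
dp[5][5] = 2. One LCS (by backtracking along matches): 6, 3.

2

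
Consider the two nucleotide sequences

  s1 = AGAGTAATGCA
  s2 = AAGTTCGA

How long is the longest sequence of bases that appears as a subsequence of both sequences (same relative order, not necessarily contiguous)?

Match A (s1 #1, s2 #1), A (s1 #3, s2 #2), G (s1 #4, s2 #3), T (s1 #5, s2 #4), T (s1 #8, s2 #5), G (s1 #9, s2 #7), A (s1 #11, s2 #8) — 7 bases in the same relative order in both, and the DP table's final entry dp[11][8] is also 7, so no common subsequence is longer.

7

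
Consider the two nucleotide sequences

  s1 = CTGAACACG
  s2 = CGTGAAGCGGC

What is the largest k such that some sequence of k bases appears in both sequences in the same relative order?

Pick C (s1 #1, s2 #1), T (s1 #2, s2 #3), G (s1 #3, s2 #4), A (s1 #4, s2 #5), A (s1 #5, s2 #6), C (s1 #6, s2 #8), C (s1 #8, s2 #11); all 7 bases appear in both, in order. The LCS DP gives dp[9][11] = 7, so this is optimal.

7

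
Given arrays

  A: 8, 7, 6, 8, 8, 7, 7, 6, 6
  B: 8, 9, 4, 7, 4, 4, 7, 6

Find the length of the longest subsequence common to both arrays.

Let dp[i][j] be the LCS length of the first i values of A and the first j values of B. dp[i][j] = dp[i-1][j-1]+1 when the i-th and j-th values match, else max(dp[i-1][j], dp[i][j-1]).
    ·  8  9  4  7  4  4  7  6
 ·  0  0  0  0  0  0  0  0  0
 8  0  1  1  1  1  1  1  1  1
 7  0  1  1  1  2  2  2  2  2
 6  0  1  1  1  2  2  2  2  3
 8  0  1  1  1  2  2  2  2  3
 8  0  1  1  1  2  2  2  2  3
 7  0  1  1  1  2  2  2  3  3
 7  0  1  1  1  2  2  2  3  3
 6  0  1  1  1  2  2  2  3  4
 6  0  1  1  1  2  2  2  3  4
dp[9][8] = 4. One LCS (by backtracking along matches): 8, 7, 7, 6.

4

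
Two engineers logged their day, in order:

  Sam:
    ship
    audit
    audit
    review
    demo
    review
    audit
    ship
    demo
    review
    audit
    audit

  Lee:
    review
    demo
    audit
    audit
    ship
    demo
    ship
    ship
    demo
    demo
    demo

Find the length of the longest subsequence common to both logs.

5

One common subsequence of length 5: audit at Sam[2]=Lee[3], audit at Sam[3]=Lee[4], demo at Sam[5]=Lee[6], ship at Sam[8]=Lee[8], demo at Sam[9]=Lee[11]. Since dp[12][11] = 5, nothing longer is possible.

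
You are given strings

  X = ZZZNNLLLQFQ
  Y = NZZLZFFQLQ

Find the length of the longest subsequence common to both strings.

Match Z (X #1, Y #2) → Z (X #2, Y #3) → Z (X #3, Y #5) → L (X #8, Y #9) → Q (X #11, Y #10) — 5 characters in the same relative order in both. Since dp[11][10] = 5, nothing longer is possible.

5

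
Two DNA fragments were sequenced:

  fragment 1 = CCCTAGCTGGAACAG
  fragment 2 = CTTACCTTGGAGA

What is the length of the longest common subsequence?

9

One common subsequence of length 9: C [1,1]; then C [2,5]; then C [3,6]; then T [4,7]; then T [8,8]; then G [9,9]; then G [10,10]; then A [11,11]; then A [14,13], and the DP table's final entry dp[15][13] is also 9, so no common subsequence is longer.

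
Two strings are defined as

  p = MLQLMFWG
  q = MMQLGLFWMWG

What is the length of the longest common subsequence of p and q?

6

One common subsequence of length 6: M [1,2], L [2,4], L [4,6], M [5,9], W [7,10], G [8,11], and the DP table's final entry dp[8][11] is also 6, so no common subsequence is longer.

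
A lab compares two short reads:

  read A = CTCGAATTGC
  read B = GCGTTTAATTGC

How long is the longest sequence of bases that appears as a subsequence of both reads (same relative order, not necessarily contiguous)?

Let dp[i][j] be the LCS length of the first i bases of read A and the first j bases of read B. dp[i][j] = dp[i-1][j-1]+1 when the i-th and j-th bases match, else max(dp[i-1][j], dp[i][j-1]).
    ·  G  C  G  T  T  T  A  A  T  T  G  C
 ·  0  0  0  0  0  0  0  0  0  0  0  0  0
 C  0  0  1  1  1  1  1  1  1  1  1  1  1
 T  0  0  1  1  2  2  2  2  2  2  2  2  2
 C  0  0  1  1  2  2  2  2  2  2  2  2  3
 G  0  1  1  2  2  2  2  2  2  2  2  3  3
 A  0  1  1  2  2  2  2  3  3  3  3  3  3
 A  0  1  1  2  2  2  2  3  4  4  4  4  4
 T  0  1  1  2  3  3  3  3  4  5  5  5  5
 T  0  1  1  2  3  4  4  4  4  5  6  6  6
 G  0  1  1  2  3  4  4  4  4  5  6  7  7
 C  0  1  2  2  3  4  4  4  4  5  6  7  8
dp[10][12] = 8. One LCS (by backtracking along matches): CTAATTGC.

8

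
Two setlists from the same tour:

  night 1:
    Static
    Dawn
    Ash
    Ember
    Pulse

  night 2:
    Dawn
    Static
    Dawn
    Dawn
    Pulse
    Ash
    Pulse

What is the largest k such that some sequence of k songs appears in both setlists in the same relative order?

4

One common subsequence of length 4: Static [1,2]; then Dawn [2,4]; then Ash [3,6]; then Pulse [5,7]. Since dp[5][7] = 4, nothing longer is possible.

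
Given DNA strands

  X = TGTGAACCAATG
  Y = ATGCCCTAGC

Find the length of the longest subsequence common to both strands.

6

Pick T [1,2] → G [2,3] → C [7,5] → C [8,6] → A [10,8] → G [12,9]; all 6 bases appear in both, in order. Since dp[12][10] = 6, nothing longer is possible.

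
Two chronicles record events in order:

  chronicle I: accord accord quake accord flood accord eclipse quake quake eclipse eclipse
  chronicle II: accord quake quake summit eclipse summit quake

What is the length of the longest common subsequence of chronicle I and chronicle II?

Pick accord (chronicle I #1, chronicle II #1) → quake (chronicle I #3, chronicle II #3) → eclipse (chronicle I #7, chronicle II #5) → quake (chronicle I #9, chronicle II #7); all 4 events appear in both, in order. The LCS DP gives dp[11][7] = 4, so this is optimal.

4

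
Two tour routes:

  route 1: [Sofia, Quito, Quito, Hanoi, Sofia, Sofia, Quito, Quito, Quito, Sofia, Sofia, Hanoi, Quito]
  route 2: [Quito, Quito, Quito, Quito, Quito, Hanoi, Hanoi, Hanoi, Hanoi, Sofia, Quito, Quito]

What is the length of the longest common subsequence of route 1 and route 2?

Match Quito (route 1 #2, route 2 #1), Quito (route 1 #3, route 2 #2), Quito (route 1 #7, route 2 #3), Quito (route 1 #8, route 2 #4), Quito (route 1 #9, route 2 #5), Sofia (route 1 #10, route 2 #10), Quito (route 1 #13, route 2 #12) — 7 stops in the same relative order in both. Since dp[13][12] = 7, nothing longer is possible.

7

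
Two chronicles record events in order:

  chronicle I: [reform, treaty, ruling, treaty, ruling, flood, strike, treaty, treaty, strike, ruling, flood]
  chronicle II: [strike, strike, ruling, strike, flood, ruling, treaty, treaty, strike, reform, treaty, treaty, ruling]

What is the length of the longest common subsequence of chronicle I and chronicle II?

Taking treaty [2,7]; then treaty [4,8]; then strike [7,9]; then treaty [8,11]; then treaty [9,12]; then ruling [11,13] gives a common subsequence of length 6. Since dp[12][13] = 6, nothing longer is possible.

6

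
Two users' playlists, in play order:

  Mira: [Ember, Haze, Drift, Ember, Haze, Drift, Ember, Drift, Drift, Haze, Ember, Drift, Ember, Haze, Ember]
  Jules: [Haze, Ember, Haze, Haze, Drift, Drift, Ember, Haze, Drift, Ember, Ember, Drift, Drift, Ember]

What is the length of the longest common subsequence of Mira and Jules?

Match Ember at Mira[1]=Jules[2]; then Haze at Mira[2]=Jules[4]; then Drift at Mira[3]=Jules[6]; then Ember at Mira[4]=Jules[7]; then Haze at Mira[5]=Jules[8]; then Drift at Mira[6]=Jules[9]; then Ember at Mira[7]=Jules[11]; then Drift at Mira[9]=Jules[12]; then Drift at Mira[12]=Jules[13]; then Ember at Mira[15]=Jules[14] — 10 songs in the same relative order in both, and the DP table's final entry dp[15][14] is also 10, so no common subsequence is longer.

10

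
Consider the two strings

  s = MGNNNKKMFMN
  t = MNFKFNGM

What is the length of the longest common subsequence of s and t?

5

Taking M at s[1]=t[1], then N at s[3]=t[2], then K at s[7]=t[4], then F at s[9]=t[5], then M at s[10]=t[8] gives a common subsequence of length 5. dp[11][8] = 5 confirms this is the maximum.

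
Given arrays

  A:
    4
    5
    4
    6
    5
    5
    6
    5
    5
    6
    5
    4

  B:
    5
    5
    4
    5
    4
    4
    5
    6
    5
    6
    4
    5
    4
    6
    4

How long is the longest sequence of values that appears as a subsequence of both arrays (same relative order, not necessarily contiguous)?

9

Taking 4 (A #1, B #3), 5 (A #2, B #4), 4 (A #3, B #6), 6 (A #4, B #8), 5 (A #6, B #9), 6 (A #7, B #10), 5 (A #8, B #12), 6 (A #10, B #14), 4 (A #12, B #15) gives a common subsequence of length 9. Since dp[12][15] = 9, nothing longer is possible.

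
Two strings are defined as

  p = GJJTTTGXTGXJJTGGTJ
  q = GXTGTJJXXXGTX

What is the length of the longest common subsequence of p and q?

8

Match G [1,1], T [6,3], G [7,4], T [9,5], J [12,6], J [13,7], G [16,11], T [17,12] — 8 characters in the same relative order in both. dp[18][13] = 8 confirms this is the maximum.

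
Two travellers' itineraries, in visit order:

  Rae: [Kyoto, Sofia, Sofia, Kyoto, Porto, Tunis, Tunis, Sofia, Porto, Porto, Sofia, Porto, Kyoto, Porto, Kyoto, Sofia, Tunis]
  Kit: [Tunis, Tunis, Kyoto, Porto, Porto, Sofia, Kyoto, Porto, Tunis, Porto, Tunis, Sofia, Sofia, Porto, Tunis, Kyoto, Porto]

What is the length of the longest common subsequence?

Taking Kyoto [1,3], Sofia [3,6], Kyoto [4,7], Porto [5,8], Tunis [6,9], Tunis [7,11], Sofia [8,12], Sofia [11,13], Porto [12,14], Kyoto [13,16], Porto [14,17] gives a common subsequence of length 11. Since dp[17][17] = 11, nothing longer is possible.

11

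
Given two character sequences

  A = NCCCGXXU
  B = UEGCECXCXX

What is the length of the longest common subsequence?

5

Let dp[i][j] be the LCS length of the first i characters of A and the first j characters of B. dp[i][j] = dp[i-1][j-1]+1 when the i-th and j-th characters match, else max(dp[i-1][j], dp[i][j-1]).
    ·  U  E  G  C  E  C  X  C  X  X
 ·  0  0  0  0  0  0  0  0  0  0  0
 N  0  0  0  0  0  0  0  0  0  0  0
 C  0  0  0  0  1  1  1  1  1  1  1
 C  0  0  0  0  1  1  2  2  2  2  2
 C  0  0  0  0  1  1  2  2  3  3  3
 G  0  0  0  1  1  1  2  2  3  3  3
 X  0  0  0  1  1  1  2  3  3  4  4
 X  0  0  0  1  1  1  2  3  3  4  5
 U  0  1  1  1  1  1  2  3  3  4  5
dp[8][10] = 5. One LCS (by backtracking along matches): CCCXX.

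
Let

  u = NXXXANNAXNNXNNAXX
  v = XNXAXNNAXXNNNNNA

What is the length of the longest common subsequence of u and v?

Match N (u #1, v #2); then X (u #2, v #3); then X (u #4, v #5); then N (u #6, v #6); then N (u #7, v #7); then A (u #8, v #8); then X (u #9, v #10); then N (u #10, v #12); then N (u #11, v #13); then N (u #13, v #14); then N (u #14, v #15); then A (u #15, v #16) — 12 characters in the same relative order in both. dp[17][16] = 12 confirms this is the maximum.

12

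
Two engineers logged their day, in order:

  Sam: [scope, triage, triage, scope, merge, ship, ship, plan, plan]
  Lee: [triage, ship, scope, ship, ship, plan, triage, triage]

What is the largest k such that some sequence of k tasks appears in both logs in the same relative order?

5

Match triage (Sam #2, Lee #1) → scope (Sam #4, Lee #3) → ship (Sam #6, Lee #4) → ship (Sam #7, Lee #5) → plan (Sam #8, Lee #6) — 5 tasks in the same relative order in both. dp[9][8] = 5 confirms this is the maximum.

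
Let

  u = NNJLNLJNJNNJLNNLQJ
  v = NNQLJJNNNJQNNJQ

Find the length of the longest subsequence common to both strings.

11

One common subsequence of length 11: N [1,1], N [2,2], J [3,5], J [7,6], N [8,7], N [10,8], N [11,9], J [12,10], N [14,12], N [15,13], Q [17,15]. The LCS DP gives dp[18][15] = 11, so this is optimal.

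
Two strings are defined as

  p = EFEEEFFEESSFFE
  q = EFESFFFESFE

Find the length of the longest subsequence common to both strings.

One common subsequence of length 9: E (p #1, q #1); then F (p #2, q #2); then E (p #3, q #3); then F (p #6, q #6); then F (p #7, q #7); then E (p #9, q #8); then S (p #11, q #9); then F (p #13, q #10); then E (p #14, q #11). dp[14][11] = 9 confirms this is the maximum.

9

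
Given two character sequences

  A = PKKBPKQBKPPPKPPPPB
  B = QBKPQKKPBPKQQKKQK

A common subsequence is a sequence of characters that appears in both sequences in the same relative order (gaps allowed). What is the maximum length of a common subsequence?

One common subsequence of length 9: P (A #1, B #4) → K (A #2, B #6) → K (A #3, B #7) → B (A #4, B #9) → P (A #5, B #10) → K (A #6, B #11) → Q (A #7, B #13) → K (A #9, B #15) → K (A #13, B #17). dp[18][17] = 9 confirms this is the maximum.

9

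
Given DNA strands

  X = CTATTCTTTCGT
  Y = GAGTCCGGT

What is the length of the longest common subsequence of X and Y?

6

Let dp[i][j] be the LCS length of the first i bases of X and the first j bases of Y. dp[i][j] = dp[i-1][j-1]+1 when the i-th and j-th bases match, else max(dp[i-1][j], dp[i][j-1]).
    ·  G  A  G  T  C  C  G  G  T
 ·  0  0  0  0  0  0  0  0  0  0
 C  0  0  0  0  0  1  1  1  1  1
 T  0  0  0  0  1  1  1  1  1  2
 A  0  0  1  1  1  1  1  1  1  2
 T  0  0  1  1  2  2  2  2  2  2
 T  0  0  1  1  2  2  2  2  2  3
 C  0  0  1  1  2  3  3  3  3  3
 T  0  0  1  1  2  3  3  3  3  4
 T  0  0  1  1  2  3  3  3  3  4
 T  0  0  1  1  2  3  3  3  3  4
 C  0  0  1  1  2  3  4  4  4  4
 G  0  1  1  2  2  3  4  5  5  5
 T  0  1  1  2  3  3  4  5  5  6
dp[12][9] = 6. One LCS (by backtracking along matches): ATCCGT.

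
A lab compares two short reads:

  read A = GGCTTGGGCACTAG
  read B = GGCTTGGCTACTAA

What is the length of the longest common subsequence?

12

One common subsequence of length 12: G [1,1]; then G [2,2]; then C [3,3]; then T [4,4]; then T [5,5]; then G [7,6]; then G [8,7]; then C [9,8]; then A [10,10]; then C [11,11]; then T [12,12]; then A [13,14]. Since dp[14][14] = 12, nothing longer is possible.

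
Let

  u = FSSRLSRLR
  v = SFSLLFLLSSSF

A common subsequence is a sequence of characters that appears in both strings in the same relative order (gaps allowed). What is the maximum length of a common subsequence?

4

Let dp[i][j] be the LCS length of the first i characters of u and the first j characters of v. dp[i][j] = dp[i-1][j-1]+1 when the i-th and j-th characters match, else max(dp[i-1][j], dp[i][j-1]).
    ·  S  F  S  L  L  F  L  L  S  S  S  F
 ·  0  0  0  0  0  0  0  0  0  0  0  0  0
 F  0  0  1  1  1  1  1  1  1  1  1  1  1
 S  0  1  1  2  2  2  2  2  2  2  2  2  2
 S  0  1  1  2  2  2  2  2  2  3  3  3  3
 R  0  1  1  2  2  2  2  2  2  3  3  3  3
 L  0  1  1  2  3  3  3  3  3  3  3  3  3
 S  0  1  1  2  3  3  3  3  3  4  4  4  4
 R  0  1  1  2  3  3  3  3  3  4  4  4  4
 L  0  1  1  2  3  4  4  4  4  4  4  4  4
 R  0  1  1  2  3  4  4  4  4  4  4  4  4
dp[9][12] = 4. One LCS (by backtracking along matches): FSSS.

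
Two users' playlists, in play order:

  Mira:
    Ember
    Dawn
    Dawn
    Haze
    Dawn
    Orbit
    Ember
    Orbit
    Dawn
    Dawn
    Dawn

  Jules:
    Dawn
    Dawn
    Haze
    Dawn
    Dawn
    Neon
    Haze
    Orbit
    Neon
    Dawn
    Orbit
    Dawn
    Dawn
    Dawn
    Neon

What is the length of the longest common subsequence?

9

Pick Dawn [2,1]; then Dawn [3,2]; then Haze [4,3]; then Dawn [5,5]; then Orbit [6,8]; then Orbit [8,11]; then Dawn [9,12]; then Dawn [10,13]; then Dawn [11,14]; all 9 songs appear in both, in order. Since dp[11][15] = 9, nothing longer is possible.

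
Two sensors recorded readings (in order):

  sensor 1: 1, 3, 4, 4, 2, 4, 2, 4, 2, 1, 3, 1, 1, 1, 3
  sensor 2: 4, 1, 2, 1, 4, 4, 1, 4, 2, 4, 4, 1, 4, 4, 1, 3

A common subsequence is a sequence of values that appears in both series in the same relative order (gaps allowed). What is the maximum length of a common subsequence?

Match 1 at sensor 1[1]=sensor 2[4] → 4 at sensor 1[3]=sensor 2[6] → 4 at sensor 1[4]=sensor 2[8] → 2 at sensor 1[5]=sensor 2[9] → 4 at sensor 1[6]=sensor 2[10] → 4 at sensor 1[8]=sensor 2[11] → 1 at sensor 1[10]=sensor 2[12] → 1 at sensor 1[14]=sensor 2[15] → 3 at sensor 1[15]=sensor 2[16] — 9 values in the same relative order in both. dp[15][16] = 9 confirms this is the maximum.

9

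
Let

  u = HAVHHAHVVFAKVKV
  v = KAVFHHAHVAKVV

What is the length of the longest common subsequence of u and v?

Taking A [2,2], then V [3,3], then H [4,5], then H [5,6], then A [6,7], then H [7,8], then V [9,9], then A [11,10], then K [12,11], then V [13,12], then V [15,13] gives a common subsequence of length 11. The LCS DP gives dp[15][13] = 11, so this is optimal.

11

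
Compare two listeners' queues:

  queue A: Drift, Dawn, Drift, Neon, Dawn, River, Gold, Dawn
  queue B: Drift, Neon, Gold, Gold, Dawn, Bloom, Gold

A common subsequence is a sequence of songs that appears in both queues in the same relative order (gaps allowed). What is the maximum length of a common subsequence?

4

Pick Drift (queue A #3, queue B #1); then Neon (queue A #4, queue B #2); then Dawn (queue A #5, queue B #5); then Gold (queue A #7, queue B #7); all 4 songs appear in both, in order. dp[8][7] = 4 confirms this is the maximum.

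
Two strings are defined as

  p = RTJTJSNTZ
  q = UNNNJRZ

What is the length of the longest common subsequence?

2

One common subsequence of length 2: R at p[1]=q[6] → Z at p[9]=q[7]. The LCS DP gives dp[9][7] = 2, so this is optimal.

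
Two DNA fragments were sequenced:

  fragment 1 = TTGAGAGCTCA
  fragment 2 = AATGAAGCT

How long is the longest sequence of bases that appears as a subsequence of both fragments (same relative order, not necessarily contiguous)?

7

Let dp[i][j] be the LCS length of the first i bases of fragment 1 and the first j bases of fragment 2. dp[i][j] = dp[i-1][j-1]+1 when the i-th and j-th bases match, else max(dp[i-1][j], dp[i][j-1]).
    ·  A  A  T  G  A  A  G  C  T
 ·  0  0  0  0  0  0  0  0  0  0
 T  0  0  0  1  1  1  1  1  1  1
 T  0  0  0  1  1  1  1  1  1  2
 G  0  0  0  1  2  2  2  2  2  2
 A  0  1  1  1  2  3  3  3  3  3
 G  0  1  1  1  2  3  3  4  4  4
 A  0  1  2  2  2  3  4  4  4  4
 G  0  1  2  2  3  3  4  5  5  5
 C  0  1  2  2  3  3  4  5  6  6
 T  0  1  2  3  3  3  4  5  6  7
 C  0  1  2  3  3  3  4  5  6  7
 A  0  1  2  3  3  4  4  5  6  7
dp[11][9] = 7. One LCS (by backtracking along matches): TGAAGCT.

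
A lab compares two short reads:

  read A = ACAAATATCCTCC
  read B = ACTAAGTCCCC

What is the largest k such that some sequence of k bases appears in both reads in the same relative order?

Match A at read A[1]=read B[1], then C at read A[2]=read B[2], then A at read A[3]=read B[4], then A at read A[4]=read B[5], then T at read A[8]=read B[7], then C at read A[9]=read B[8], then C at read A[10]=read B[9], then C at read A[12]=read B[10], then C at read A[13]=read B[11] — 9 bases in the same relative order in both, and the DP table's final entry dp[13][11] is also 9, so no common subsequence is longer.

9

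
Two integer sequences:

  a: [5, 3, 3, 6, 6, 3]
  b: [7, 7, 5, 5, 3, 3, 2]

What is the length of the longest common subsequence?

3

Let dp[i][j] be the LCS length of the first i values of a and the first j values of b. dp[i][j] = dp[i-1][j-1]+1 when the i-th and j-th values match, else max(dp[i-1][j], dp[i][j-1]).
    ·  7  7  5  5  3  3  2
 ·  0  0  0  0  0  0  0  0
 5  0  0  0  1  1  1  1  1
 3  0  0  0  1  1  2  2  2
 3  0  0  0  1  1  2  3  3
 6  0  0  0  1  1  2  3  3
 6  0  0  0  1  1  2  3  3
 3  0  0  0  1  1  2  3  3
dp[6][7] = 3. One LCS (by backtracking along matches): 5, 3, 3.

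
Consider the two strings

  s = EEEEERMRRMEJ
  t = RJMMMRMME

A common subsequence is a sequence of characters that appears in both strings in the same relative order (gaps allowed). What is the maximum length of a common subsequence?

5

Pick R at s[6]=t[1]; then M at s[7]=t[5]; then R at s[8]=t[6]; then M at s[10]=t[8]; then E at s[11]=t[9]; all 5 characters appear in both, in order. dp[12][9] = 5 confirms this is the maximum.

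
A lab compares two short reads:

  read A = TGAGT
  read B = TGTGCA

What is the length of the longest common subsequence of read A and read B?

Pick T [1,3] → G [2,4] → A [3,6]; all 3 bases appear in both, in order. The LCS DP gives dp[5][6] = 3, so this is optimal.

3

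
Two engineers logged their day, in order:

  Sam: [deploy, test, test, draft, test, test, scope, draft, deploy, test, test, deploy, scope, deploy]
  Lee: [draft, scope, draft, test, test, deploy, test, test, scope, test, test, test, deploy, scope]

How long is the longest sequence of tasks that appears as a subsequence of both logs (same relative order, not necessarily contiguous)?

Taking test (Sam #2, Lee #4), then test (Sam #3, Lee #5), then test (Sam #5, Lee #7), then test (Sam #6, Lee #8), then scope (Sam #7, Lee #9), then test (Sam #10, Lee #11), then test (Sam #11, Lee #12), then deploy (Sam #12, Lee #13), then scope (Sam #13, Lee #14) gives a common subsequence of length 9. dp[14][14] = 9 confirms this is the maximum.

9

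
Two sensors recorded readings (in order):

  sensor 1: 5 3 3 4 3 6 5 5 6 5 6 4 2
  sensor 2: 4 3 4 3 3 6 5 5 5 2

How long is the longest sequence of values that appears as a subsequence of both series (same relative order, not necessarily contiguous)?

Match 3 (sensor 1 #2, sensor 2 #2), 3 (sensor 1 #3, sensor 2 #4), 3 (sensor 1 #5, sensor 2 #5), 6 (sensor 1 #6, sensor 2 #6), 5 (sensor 1 #7, sensor 2 #7), 5 (sensor 1 #8, sensor 2 #8), 5 (sensor 1 #10, sensor 2 #9), 2 (sensor 1 #13, sensor 2 #10) — 8 values in the same relative order in both. dp[13][10] = 8 confirms this is the maximum.

8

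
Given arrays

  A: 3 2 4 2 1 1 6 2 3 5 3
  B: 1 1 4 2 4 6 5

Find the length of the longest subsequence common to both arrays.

Let dp[i][j] be the LCS length of the first i values of A and the first j values of B. dp[i][j] = dp[i-1][j-1]+1 when the i-th and j-th values match, else max(dp[i-1][j], dp[i][j-1]).
    ·  1  1  4  2  4  6  5
 ·  0  0  0  0  0  0  0  0
 3  0  0  0  0  0  0  0  0
 2  0  0  0  0  1  1  1  1
 4  0  0  0  1  1  2  2  2
 2  0  0  0  1  2  2  2  2
 1  0  1  1  1  2  2  2  2
 1  0  1  2  2  2  2  2  2
 6  0  1  2  2  2  2  3  3
 2  0  1  2  2  3  3  3  3
 3  0  1  2  2  3  3  3  3
 5  0  1  2  2  3  3  3  4
 3  0  1  2  2  3  3  3  4
dp[11][7] = 4. One LCS (by backtracking along matches): 2, 4, 6, 5.

4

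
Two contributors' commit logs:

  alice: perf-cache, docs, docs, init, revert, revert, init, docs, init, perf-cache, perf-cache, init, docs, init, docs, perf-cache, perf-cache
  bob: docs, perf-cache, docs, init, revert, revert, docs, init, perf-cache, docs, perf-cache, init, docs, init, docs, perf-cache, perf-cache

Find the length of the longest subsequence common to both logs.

Pick perf-cache [1,2], docs [3,3], init [4,4], revert [5,5], revert [6,6], docs [8,7], init [9,8], perf-cache [10,9], perf-cache [11,11], init [12,12], docs [13,13], init [14,14], docs [15,15], perf-cache [16,16], perf-cache [17,17]; all 15 commits appear in both, in order. Since dp[17][17] = 15, nothing longer is possible.

15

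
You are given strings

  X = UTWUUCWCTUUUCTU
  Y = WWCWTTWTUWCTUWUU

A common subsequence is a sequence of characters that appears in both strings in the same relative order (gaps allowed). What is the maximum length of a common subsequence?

One common subsequence of length 9: T [2,6]; then W [3,7]; then U [5,9]; then W [7,10]; then C [8,11]; then T [9,12]; then U [10,13]; then U [12,15]; then U [15,16], and the DP table's final entry dp[15][16] is also 9, so no common subsequence is longer.

9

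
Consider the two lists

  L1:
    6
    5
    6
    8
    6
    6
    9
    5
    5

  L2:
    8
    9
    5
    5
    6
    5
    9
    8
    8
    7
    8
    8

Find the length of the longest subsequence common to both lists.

4

One common subsequence of length 4: 8 at L1[4]=L2[1], 9 at L1[7]=L2[2], 5 at L1[8]=L2[4], 5 at L1[9]=L2[6], and the DP table's final entry dp[9][12] is also 4, so no common subsequence is longer.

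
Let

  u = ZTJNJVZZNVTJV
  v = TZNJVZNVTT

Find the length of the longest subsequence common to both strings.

Let dp[i][j] be the LCS length of the first i characters of u and the first j characters of v. dp[i][j] = dp[i-1][j-1]+1 when the i-th and j-th characters match, else max(dp[i-1][j], dp[i][j-1]).
    ·  T  Z  N  J  V  Z  N  V  T  T
 ·  0  0  0  0  0  0  0  0  0  0  0
 Z  0  0  1  1  1  1  1  1  1  1  1
 T  0  1  1  1  1  1  1  1  1  2  2
 J  0  1  1  1  2  2  2  2  2  2  2
 N  0  1  1  2  2  2  2  3  3  3  3
 J  0  1  1  2  3  3  3  3  3  3  3
 V  0  1  1  2  3  4  4  4  4  4  4
 Z  0  1  2  2  3  4  5  5  5  5  5
 Z  0  1  2  2  3  4  5  5  5  5  5
 N  0  1  2  3  3  4  5  6  6  6  6
 V  0  1  2  3  3  4  5  6  7  7  7
 T  0  1  2  3  3  4  5  6  7  8  8
 J  0  1  2  3  4  4  5  6  7  8  8
 V  0  1  2  3  4  5  5  6  7  8  8
dp[13][10] = 8. One LCS (by backtracking along matches): ZNJVZNVT.

8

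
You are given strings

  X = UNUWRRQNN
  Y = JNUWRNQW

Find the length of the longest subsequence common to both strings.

5

Taking N [2,2]; then U [3,3]; then W [4,4]; then R [5,5]; then Q [7,7] gives a common subsequence of length 5. dp[9][8] = 5 confirms this is the maximum.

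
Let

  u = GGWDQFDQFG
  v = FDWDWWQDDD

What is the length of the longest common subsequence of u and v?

Match W at u[3]=v[3], then D at u[4]=v[4], then Q at u[5]=v[7], then D at u[7]=v[10] — 4 characters in the same relative order in both. Since dp[10][10] = 4, nothing longer is possible.

4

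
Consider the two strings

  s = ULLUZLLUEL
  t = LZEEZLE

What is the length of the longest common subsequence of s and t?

4

Let dp[i][j] be the LCS length of the first i characters of s and the first j characters of t. dp[i][j] = dp[i-1][j-1]+1 when the i-th and j-th characters match, else max(dp[i-1][j], dp[i][j-1]).
    ·  L  Z  E  E  Z  L  E
 ·  0  0  0  0  0  0  0  0
 U  0  0  0  0  0  0  0  0
 L  0  1  1  1  1  1  1  1
 L  0  1  1  1  1  1  2  2
 U  0  1  1  1  1  1  2  2
 Z  0  1  2  2  2  2  2  2
 L  0  1  2  2  2  2  3  3
 L  0  1  2  2  2  2  3  3
 U  0  1  2  2  2  2  3  3
 E  0  1  2  3  3  3  3  4
 L  0  1  2  3  3  3  4  4
dp[10][7] = 4. One LCS (by backtracking along matches): LZLE.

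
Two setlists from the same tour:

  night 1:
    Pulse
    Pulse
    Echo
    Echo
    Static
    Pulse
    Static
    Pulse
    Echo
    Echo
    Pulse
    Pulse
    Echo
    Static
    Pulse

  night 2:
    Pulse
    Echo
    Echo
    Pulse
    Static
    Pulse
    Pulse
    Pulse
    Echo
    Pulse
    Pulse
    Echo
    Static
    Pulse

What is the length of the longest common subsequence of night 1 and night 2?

One common subsequence of length 12: Pulse at night 1[2]=night 2[1] → Echo at night 1[3]=night 2[2] → Echo at night 1[4]=night 2[3] → Static at night 1[5]=night 2[5] → Pulse at night 1[6]=night 2[7] → Pulse at night 1[8]=night 2[8] → Echo at night 1[10]=night 2[9] → Pulse at night 1[11]=night 2[10] → Pulse at night 1[12]=night 2[11] → Echo at night 1[13]=night 2[12] → Static at night 1[14]=night 2[13] → Pulse at night 1[15]=night 2[14]. dp[15][14] = 12 confirms this is the maximum.

12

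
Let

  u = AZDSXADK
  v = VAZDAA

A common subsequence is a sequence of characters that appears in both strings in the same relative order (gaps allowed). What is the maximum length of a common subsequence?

4

Let dp[i][j] be the LCS length of the first i characters of u and the first j characters of v. dp[i][j] = dp[i-1][j-1]+1 when the i-th and j-th characters match, else max(dp[i-1][j], dp[i][j-1]).
    ·  V  A  Z  D  A  A
 ·  0  0  0  0  0  0  0
 A  0  0  1  1  1  1  1
 Z  0  0  1  2  2  2  2
 D  0  0  1  2  3  3  3
 S  0  0  1  2  3  3  3
 X  0  0  1  2  3  3  3
 A  0  0  1  2  3  4  4
 D  0  0  1  2  3  4  4
 K  0  0  1  2  3  4  4
dp[8][6] = 4. One LCS (by backtracking along matches): AZDA.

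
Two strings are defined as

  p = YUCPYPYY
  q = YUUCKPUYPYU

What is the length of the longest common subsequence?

7

Pick Y [1,1], U [2,3], C [3,4], P [4,6], Y [5,8], P [6,9], Y [7,10]; all 7 characters appear in both, in order. The LCS DP gives dp[8][11] = 7, so this is optimal.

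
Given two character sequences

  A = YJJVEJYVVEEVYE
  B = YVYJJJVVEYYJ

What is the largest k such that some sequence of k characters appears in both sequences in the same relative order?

Pick Y (A #1, B #3); then J (A #2, B #4); then J (A #3, B #5); then J (A #6, B #6); then V (A #8, B #7); then V (A #9, B #8); then E (A #10, B #9); then Y (A #13, B #11); all 8 characters appear in both, in order, and the DP table's final entry dp[14][12] is also 8, so no common subsequence is longer.

8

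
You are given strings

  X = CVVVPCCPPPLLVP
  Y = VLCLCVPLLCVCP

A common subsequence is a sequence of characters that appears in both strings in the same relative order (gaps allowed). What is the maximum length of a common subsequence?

Match V at X[2]=Y[1], C at X[6]=Y[3], C at X[7]=Y[5], P at X[10]=Y[7], L at X[11]=Y[8], L at X[12]=Y[9], V at X[13]=Y[11], P at X[14]=Y[13] — 8 characters in the same relative order in both. dp[14][13] = 8 confirms this is the maximum.

8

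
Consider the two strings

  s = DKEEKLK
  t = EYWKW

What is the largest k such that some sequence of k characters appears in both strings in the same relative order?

2

Pick E (s #3, t #1), K (s #5, t #4); all 2 characters appear in both, in order. The LCS DP gives dp[7][5] = 2, so this is optimal.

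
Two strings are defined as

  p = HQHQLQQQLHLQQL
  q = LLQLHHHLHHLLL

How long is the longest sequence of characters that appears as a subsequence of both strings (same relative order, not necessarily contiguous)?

Pick H at p[1]=q[6] → H at p[3]=q[7] → L at p[5]=q[8] → L at p[9]=q[11] → L at p[11]=q[12] → L at p[14]=q[13]; all 6 characters appear in both, in order. The LCS DP gives dp[14][13] = 6, so this is optimal.

6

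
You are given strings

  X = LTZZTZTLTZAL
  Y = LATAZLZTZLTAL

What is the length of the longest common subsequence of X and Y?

10

Taking L (X #1, Y #1), then T (X #2, Y #3), then Z (X #3, Y #5), then Z (X #4, Y #7), then T (X #5, Y #8), then Z (X #6, Y #9), then L (X #8, Y #10), then T (X #9, Y #11), then A (X #11, Y #12), then L (X #12, Y #13) gives a common subsequence of length 10. The LCS DP gives dp[12][13] = 10, so this is optimal.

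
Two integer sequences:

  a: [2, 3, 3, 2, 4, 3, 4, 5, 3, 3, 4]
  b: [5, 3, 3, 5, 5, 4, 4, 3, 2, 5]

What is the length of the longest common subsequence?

5

Let dp[i][j] be the LCS length of the first i values of a and the first j values of b. dp[i][j] = dp[i-1][j-1]+1 when the i-th and j-th values match, else max(dp[i-1][j], dp[i][j-1]).
    ·  5  3  3  5  5  4  4  3  2  5
 ·  0  0  0  0  0  0  0  0  0  0  0
 2  0  0  0  0  0  0  0  0  0  1  1
 3  0  0  1  1  1  1  1  1  1  1  1
 3  0  0  1  2  2  2  2  2  2  2  2
 2  0  0  1  2  2  2  2  2  2  3  3
 4  0  0  1  2  2  2  3  3  3  3  3
 3  0  0  1  2  2  2  3  3  4  4  4
 4  0  0  1  2  2  2  3  4  4  4  4
 5  0  1  1  2  3  3  3  4  4  4  5
 3  0  1  2  2  3  3  3  4  5  5  5
 3  0  1  2  3  3  3  3  4  5  5  5
 4  0  1  2  3  3  3  4  4  5  5  5
dp[11][10] = 5. One LCS (by backtracking along matches): 3, 3, 4, 3, 5.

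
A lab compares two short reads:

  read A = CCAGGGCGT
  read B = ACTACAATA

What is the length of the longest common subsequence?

4

Let dp[i][j] be the LCS length of the first i bases of read A and the first j bases of read B. dp[i][j] = dp[i-1][j-1]+1 when the i-th and j-th bases match, else max(dp[i-1][j], dp[i][j-1]).
    ·  A  C  T  A  C  A  A  T  A
 ·  0  0  0  0  0  0  0  0  0  0
 C  0  0  1  1  1  1  1  1  1  1
 C  0  0  1  1  1  2  2  2  2  2
 A  0  1  1  1  2  2  3  3  3  3
 G  0  1  1  1  2  2  3  3  3  3
 G  0  1  1  1  2  2  3  3  3  3
 G  0  1  1  1  2  2  3  3  3  3
 C  0  1  2  2  2  3  3  3  3  3
 G  0  1  2  2  2  3  3  3  3  3
 T  0  1  2  3  3  3  3  3  4  4
dp[9][9] = 4. One LCS (by backtracking along matches): CCAT.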